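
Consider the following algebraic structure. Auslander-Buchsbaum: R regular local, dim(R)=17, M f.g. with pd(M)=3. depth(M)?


pd+depth=depth(R)=17
depth=17-3=14


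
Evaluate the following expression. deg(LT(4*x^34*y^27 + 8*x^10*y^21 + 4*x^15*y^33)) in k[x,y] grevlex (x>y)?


LT: 4*x^34*y^27
deg_x=34, deg_y=27
Total=34+27=61


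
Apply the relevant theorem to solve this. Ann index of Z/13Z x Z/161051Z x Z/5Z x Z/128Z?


Exponent = lcm of the cyclic orders; pairwise coprime => product.
13^1*11^5*5^1*2^7=13*161051*5*128=1339944320


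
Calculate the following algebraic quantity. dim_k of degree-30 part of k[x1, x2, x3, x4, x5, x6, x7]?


C(d+n-1,n-1)=C(36,6)=1947792


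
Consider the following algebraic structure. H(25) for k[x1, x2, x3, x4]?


C(d+n-1,n-1)=C(28,3)=3276


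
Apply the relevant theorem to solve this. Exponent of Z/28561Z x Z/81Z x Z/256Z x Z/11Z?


Exponent = lcm of the cyclic orders; pairwise coprime => product.
13^4*3^4*2^8*11^1=28561*81*256*11=6514649856


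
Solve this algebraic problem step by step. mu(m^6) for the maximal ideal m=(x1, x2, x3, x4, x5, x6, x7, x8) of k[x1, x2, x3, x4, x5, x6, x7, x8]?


Graded Nakayama: mu(m^d) = dim_k (m^d/m^(d+1)) = #degree-6 monomials in 8 vars
C(n+d-1,d)=C(13,6)=1716


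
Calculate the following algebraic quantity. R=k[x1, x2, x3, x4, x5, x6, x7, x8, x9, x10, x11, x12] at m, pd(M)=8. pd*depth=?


pd+depth=12
depth=12-8=4
pd*depth=8*4=32


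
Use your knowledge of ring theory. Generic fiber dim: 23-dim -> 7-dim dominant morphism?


dim(fiber)=dim(X)-dim(Y)=23-7=16


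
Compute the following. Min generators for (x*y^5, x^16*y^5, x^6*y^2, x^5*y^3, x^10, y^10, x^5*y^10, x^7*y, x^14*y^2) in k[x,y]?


Remove redundant (divisible by others).
x^5*y^10 redundant.
x^14*y^2 redundant.
x^16*y^5 redundant.
Min: x^10, x^7*y, x^6*y^2, x^5*y^3, x*y^5, y^10
Count=6


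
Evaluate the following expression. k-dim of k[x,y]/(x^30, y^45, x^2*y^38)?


k[x,y]/I, I = (x^30, y^45, x^2*y^38)
Rect: 30x45=1350. Corner: (30-2)x(45-38)=196.
dim = 1350-196 = 1154


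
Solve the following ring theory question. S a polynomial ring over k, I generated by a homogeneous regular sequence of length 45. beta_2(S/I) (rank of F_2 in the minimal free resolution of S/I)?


Regular sequence => Koszul complex is the minimal free resolution.
Syz_1 minimally generated by Koszul relations f_i*e_j - f_j*e_i (i<j): mu(Syz_1) = beta_2 = C(m,2) = m(m-1)/2
m=45
45*44/2 = 990


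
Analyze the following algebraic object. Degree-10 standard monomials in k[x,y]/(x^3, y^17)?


k[x,y], I = (x^3, y^17), d = 10
Need i < 3 and d-i < 17.
Range: 0 <= i <= 2.
H(10) = 3


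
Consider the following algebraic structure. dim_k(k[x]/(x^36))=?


Basis: 1,x,...,x^35
dim=36


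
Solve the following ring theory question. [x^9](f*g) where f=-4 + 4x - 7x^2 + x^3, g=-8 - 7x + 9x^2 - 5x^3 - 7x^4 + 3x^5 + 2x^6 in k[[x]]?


[x^9] = sum a_i*b_j, i+j=9
  1*2=2
Sum=2


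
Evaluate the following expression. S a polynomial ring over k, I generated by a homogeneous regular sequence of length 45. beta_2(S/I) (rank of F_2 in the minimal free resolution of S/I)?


Regular sequence => Koszul complex is the minimal free resolution.
Syz_1 minimally generated by Koszul relations f_i*e_j - f_j*e_i (i<j): mu(Syz_1) = beta_2 = C(m,2) = m(m-1)/2
m=45
45*44/2 = 990


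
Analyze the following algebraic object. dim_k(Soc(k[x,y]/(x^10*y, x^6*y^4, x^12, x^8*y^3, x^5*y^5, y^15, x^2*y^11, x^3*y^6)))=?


Socle = ann(m) = span of standard monomials u with x*u, y*u in I (staircase corners).
Minimal generators: x^12, x^10*y, x^8*y^3, x^6*y^4, x^5*y^5, x^3*y^6, x^2*y^11, y^15
Corners: xy^14, x^2y^10, x^4y^5, x^5y^4, x^7y^3, x^9y^2, x^11
Socle dim=7


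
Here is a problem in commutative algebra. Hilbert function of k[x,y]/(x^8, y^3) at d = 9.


k[x,y], I = (x^8, y^3), d = 9
Need i < 8 and d-i < 3.
Range: 7 <= i <= 7.
H(9) = 1


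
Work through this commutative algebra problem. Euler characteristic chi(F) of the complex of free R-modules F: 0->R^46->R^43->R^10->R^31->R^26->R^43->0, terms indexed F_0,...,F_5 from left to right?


chi = sum (-1)^i * rank:
(-1)^0*46=46
(-1)^1*43=-43
(-1)^2*10=10
(-1)^3*31=-31
(-1)^4*26=26
(-1)^5*43=-43
chi=-35


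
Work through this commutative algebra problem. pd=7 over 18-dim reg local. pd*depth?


pd+depth=18
depth=18-7=11
pd*depth=7*11=77


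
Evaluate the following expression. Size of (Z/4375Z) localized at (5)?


5-primary part: 4375=5^4*7
Size=5^4=625


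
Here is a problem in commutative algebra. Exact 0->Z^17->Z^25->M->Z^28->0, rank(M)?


Alt sum=0:
(-1)^0*17 + (-1)^1*25 + (-1)^2*? + (-1)^3*28=0
rank(M)=36


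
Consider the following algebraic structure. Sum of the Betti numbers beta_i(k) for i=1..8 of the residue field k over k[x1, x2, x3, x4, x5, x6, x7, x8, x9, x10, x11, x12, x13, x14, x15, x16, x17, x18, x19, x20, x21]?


Koszul resolution: beta_i(k)=C(n,i), n=21
C(21,1)=21, C(21,2)=210, C(21,3)=1330, C(21,4)=5985, C(21,5)=20349, C(21,6)=54264, C(21,7)=116280, C(21,8)=203490
Sum=401929


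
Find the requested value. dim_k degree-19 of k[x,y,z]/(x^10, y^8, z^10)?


Need i<10, j<8, k<10 with i+j+k=19.
For each i, j ranges over max(0,19-i-9)..min(7,19-i):
  i=0: j in [10,7] -> 0
  i=1: j in [9,7] -> 0
  i=2: j in [8,7] -> 0
  i=3: j in [7,7] -> 1
  i=4: j in [6,7] -> 2
  i=5: j in [5,7] -> 3
  i=6: j in [4,7] -> 4
  i=7: j in [3,7] -> 5
  i=8: j in [2,7] -> 6
  i=9: j in [1,7] -> 7
H(19) = 0+0+0+1+2+3+4+5+6+7 = 28


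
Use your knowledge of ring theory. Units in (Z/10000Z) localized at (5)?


Local ring = Z/625Z.
phi(625) = 5^3*(5-1) = 500


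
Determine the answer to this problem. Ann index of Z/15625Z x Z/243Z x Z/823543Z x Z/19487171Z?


Exponent = lcm of the cyclic orders; pairwise coprime => product.
5^6*3^5*7^7*11^7=15625*243*823543*19487171=60934236778832484375


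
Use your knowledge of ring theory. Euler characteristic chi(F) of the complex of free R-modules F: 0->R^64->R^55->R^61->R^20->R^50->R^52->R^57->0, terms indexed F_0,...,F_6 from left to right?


chi = sum (-1)^i * rank:
(-1)^0*64=64
(-1)^1*55=-55
(-1)^2*61=61
(-1)^3*20=-20
(-1)^4*50=50
(-1)^5*52=-52
(-1)^6*57=57
chi=105


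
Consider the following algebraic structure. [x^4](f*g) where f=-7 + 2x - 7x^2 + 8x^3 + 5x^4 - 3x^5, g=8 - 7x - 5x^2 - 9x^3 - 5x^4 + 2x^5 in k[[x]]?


[x^4] = sum a_i*b_j, i+j=4
  -7*-5=35
  2*-9=-18
  -7*-5=35
  8*-7=-56
  5*8=40
Sum=36


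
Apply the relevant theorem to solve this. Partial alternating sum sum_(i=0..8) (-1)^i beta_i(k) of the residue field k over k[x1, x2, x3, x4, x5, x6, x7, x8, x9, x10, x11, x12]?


Koszul resolution: beta_i(k)=C(n,i), n=12
sum_(i=0..p) (-1)^i C(n,i) = (-1)^p C(n-1,p)
(-1)^8*C(11,8) = (-1)^8*165 = 165


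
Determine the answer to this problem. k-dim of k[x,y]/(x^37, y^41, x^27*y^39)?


k[x,y]/I, I = (x^37, y^41, x^27*y^39)
Rect: 37x41=1517. Corner: (37-27)x(41-39)=20.
dim = 1517-20 = 1497


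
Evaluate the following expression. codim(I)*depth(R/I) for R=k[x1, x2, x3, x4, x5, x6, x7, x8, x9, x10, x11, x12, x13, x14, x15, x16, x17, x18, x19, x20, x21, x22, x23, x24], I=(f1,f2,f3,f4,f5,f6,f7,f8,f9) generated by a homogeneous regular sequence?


codim=9, depth=dim(R/I)=24-9=15
Product=9*15=135


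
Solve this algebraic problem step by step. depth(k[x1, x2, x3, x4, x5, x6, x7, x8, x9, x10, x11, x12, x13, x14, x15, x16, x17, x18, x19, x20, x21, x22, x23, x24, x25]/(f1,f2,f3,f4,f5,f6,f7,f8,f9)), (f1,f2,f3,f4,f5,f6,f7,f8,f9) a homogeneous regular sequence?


depth(R)=25
depth(R/I)=25-9=16


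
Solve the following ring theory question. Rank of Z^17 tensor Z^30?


rank(M(x)N) = rank(M)*rank(N)
17*30 = 510


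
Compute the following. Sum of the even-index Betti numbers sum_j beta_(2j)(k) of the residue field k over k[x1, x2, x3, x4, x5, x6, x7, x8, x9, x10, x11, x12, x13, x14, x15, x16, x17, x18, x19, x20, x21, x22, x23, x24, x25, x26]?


Koszul resolution: beta_i(k)=C(n,i), n=26
sum_even C(26,i) = 2^(n-1) = 2^25 = 33554432


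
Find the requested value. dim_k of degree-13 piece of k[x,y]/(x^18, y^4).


k[x,y], I = (x^18, y^4), d = 13
Need i < 18 and d-i < 4.
Range: 10 <= i <= 13.
H(13) = 4


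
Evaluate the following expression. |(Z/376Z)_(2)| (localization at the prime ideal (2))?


2-primary part: 376=2^3*47
Size=2^3=8


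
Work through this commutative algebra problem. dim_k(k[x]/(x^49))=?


Basis: 1,x,...,x^48
dim=49


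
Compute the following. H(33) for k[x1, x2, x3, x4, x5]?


C(d+n-1,n-1)=C(37,4)=66045


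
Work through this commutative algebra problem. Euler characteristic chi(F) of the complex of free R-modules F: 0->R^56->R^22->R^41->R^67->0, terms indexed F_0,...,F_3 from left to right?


chi = sum (-1)^i * rank:
(-1)^0*56=56
(-1)^1*22=-22
(-1)^2*41=41
(-1)^3*67=-67
chi=8


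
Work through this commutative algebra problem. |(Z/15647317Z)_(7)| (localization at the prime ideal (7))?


7-primary part: 15647317=7^7*19
Size=7^7=823543


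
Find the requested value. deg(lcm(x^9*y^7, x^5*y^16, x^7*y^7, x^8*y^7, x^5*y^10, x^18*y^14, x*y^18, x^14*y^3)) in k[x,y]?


lcm = componentwise max:
x: max(9,5,7,8,5,18,1,14)=18
y: max(7,16,7,7,10,14,18,3)=18
Total=18+18=36


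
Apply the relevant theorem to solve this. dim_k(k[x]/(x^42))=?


Basis: 1,x,...,x^41
dim=42


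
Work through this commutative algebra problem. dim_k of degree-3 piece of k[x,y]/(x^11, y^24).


k[x,y], I = (x^11, y^24), d = 3
Need i < 11 and d-i < 24.
Range: 0 <= i <= 3.
H(3) = 4


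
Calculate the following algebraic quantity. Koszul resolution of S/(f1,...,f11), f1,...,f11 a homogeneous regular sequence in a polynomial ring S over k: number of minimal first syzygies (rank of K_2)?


Regular sequence => Koszul complex is the minimal free resolution.
Syz_1 minimally generated by Koszul relations f_i*e_j - f_j*e_i (i<j): mu(Syz_1) = beta_2 = C(m,2) = m(m-1)/2
m=11
11*10/2 = 55


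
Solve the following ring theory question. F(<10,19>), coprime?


gcd(10,19)=1 => F=ab-a-b=10*19-10-19=190-29=161


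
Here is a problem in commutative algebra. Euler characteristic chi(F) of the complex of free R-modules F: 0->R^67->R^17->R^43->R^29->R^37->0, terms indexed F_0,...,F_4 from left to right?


chi = sum (-1)^i * rank:
(-1)^0*67=67
(-1)^1*17=-17
(-1)^2*43=43
(-1)^3*29=-29
(-1)^4*37=37
chi=101


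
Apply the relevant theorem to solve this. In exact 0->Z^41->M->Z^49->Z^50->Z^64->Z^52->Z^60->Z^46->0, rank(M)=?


Alt sum=0:
(-1)^0*41 + (-1)^1*? + (-1)^2*49 + (-1)^3*50 + (-1)^4*64 + (-1)^5*52 + (-1)^6*60 + (-1)^7*46=0
rank(M)=66


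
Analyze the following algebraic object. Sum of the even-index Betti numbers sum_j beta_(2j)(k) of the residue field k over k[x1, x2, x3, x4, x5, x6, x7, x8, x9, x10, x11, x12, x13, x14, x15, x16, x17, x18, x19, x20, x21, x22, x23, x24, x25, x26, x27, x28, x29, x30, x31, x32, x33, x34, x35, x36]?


Koszul resolution: beta_i(k)=C(n,i), n=36
sum_even C(36,i) = 2^(n-1) = 2^35 = 34359738368


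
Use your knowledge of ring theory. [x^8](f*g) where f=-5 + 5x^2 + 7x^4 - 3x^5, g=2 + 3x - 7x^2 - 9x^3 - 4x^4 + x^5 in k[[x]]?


[x^8] = sum a_i*b_j, i+j=8
  7*-4=-28
  -3*-9=27
Sum=-1


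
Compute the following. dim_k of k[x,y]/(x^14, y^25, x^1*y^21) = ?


k[x,y]/I, I = (x^14, y^25, x^1*y^21)
Rect: 14x25=350. Corner: (14-1)x(25-21)=52.
dim = 350-52 = 298


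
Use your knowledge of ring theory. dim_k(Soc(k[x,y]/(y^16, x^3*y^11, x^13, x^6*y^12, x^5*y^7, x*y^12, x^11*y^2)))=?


Socle = ann(m) = span of standard monomials u with x*u, y*u in I (staircase corners).
Redundant generators: x^6*y^12
Minimal generators: x^13, x^11*y^2, x^5*y^7, x^3*y^11, x*y^12, y^16
Corners: y^15, x^2y^11, x^4y^10, x^10y^6, x^12y
Socle dim=5


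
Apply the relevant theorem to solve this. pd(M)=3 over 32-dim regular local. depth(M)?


pd+depth=depth(R)=32
depth=32-3=29


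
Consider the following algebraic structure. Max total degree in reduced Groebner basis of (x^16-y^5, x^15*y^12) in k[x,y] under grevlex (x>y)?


LT(f1)=x^16, LT(f2)=x^15y^12, lcm=x^16y^12
S(f1,f2) = y^12*f1 - x^1*f2 = -y^17
Reduced GB = {f1, f2, y^17}; degrees 16, 27, 17
Max = 27


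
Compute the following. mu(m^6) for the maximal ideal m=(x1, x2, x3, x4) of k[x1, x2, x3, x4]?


Graded Nakayama: mu(m^d) = dim_k (m^d/m^(d+1)) = #degree-6 monomials in 4 vars
C(n+d-1,d)=C(9,6)=84


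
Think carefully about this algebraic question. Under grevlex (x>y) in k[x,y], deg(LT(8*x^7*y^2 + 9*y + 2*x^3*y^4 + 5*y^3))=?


LT: 8*x^7*y^2
deg_x=7, deg_y=2
Total=7+2=9


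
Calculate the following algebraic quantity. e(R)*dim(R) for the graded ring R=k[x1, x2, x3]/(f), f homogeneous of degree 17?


e(R)=deg(f)=17, dim(R)=3-1=2
e*dim=17*2=34


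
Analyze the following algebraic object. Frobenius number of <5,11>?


gcd(5,11)=1 => F=ab-a-b=5*11-5-11=55-16=39


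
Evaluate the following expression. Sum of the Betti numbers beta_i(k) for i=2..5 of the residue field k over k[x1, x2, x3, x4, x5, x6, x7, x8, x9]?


Koszul resolution: beta_i(k)=C(n,i), n=9
C(9,2)=36, C(9,3)=84, C(9,4)=126, C(9,5)=126
Sum=372


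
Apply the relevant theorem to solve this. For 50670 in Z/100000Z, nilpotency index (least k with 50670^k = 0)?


50670^k mod 100000:
k=1: 50670
k=2: 48900
k=3: 63000
k=4: 10000
k=5: 0
First zero at k = 5


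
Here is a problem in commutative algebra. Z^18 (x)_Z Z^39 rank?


rank(M(x)N) = rank(M)*rank(N)
18*39 = 702


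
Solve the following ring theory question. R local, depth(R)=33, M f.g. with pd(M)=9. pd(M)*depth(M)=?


pd+depth=33
depth=33-9=24
pd*depth=9*24=216


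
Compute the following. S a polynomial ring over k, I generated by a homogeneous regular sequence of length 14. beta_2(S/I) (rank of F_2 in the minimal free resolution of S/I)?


Regular sequence => Koszul complex is the minimal free resolution.
Syz_1 minimally generated by Koszul relations f_i*e_j - f_j*e_i (i<j): mu(Syz_1) = beta_2 = C(m,2) = m(m-1)/2
m=14
14*13/2 = 91


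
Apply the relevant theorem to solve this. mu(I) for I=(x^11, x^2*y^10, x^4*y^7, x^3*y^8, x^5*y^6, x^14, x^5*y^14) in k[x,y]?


Remove redundant (divisible by others).
x^14 redundant.
x^5*y^14 redundant.
Min: x^11, x^5*y^6, x^4*y^7, x^3*y^8, x^2*y^10
Count=5


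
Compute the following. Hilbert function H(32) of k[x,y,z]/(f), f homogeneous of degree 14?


C(34,2)-C(20,2)=561-190=371


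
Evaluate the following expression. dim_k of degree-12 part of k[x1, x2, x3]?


C(d+n-1,n-1)=C(14,2)=91


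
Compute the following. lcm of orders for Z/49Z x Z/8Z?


Exponent = lcm of the cyclic orders; pairwise coprime => product.
7^2*2^3=49*8=392


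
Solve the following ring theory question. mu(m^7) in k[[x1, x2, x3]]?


C(n+d-1,d)=C(9,7)=36


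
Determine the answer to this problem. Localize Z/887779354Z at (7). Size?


7-primary part: 887779354=7^9*22
Size=7^9=40353607


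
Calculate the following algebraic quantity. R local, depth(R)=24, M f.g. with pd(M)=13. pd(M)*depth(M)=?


pd+depth=24
depth=24-13=11
pd*depth=13*11=143


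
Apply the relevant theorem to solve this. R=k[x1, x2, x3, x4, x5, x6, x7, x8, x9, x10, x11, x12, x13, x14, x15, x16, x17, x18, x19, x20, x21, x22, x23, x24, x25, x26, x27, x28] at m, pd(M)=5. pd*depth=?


pd+depth=28
depth=28-5=23
pd*depth=5*23=115


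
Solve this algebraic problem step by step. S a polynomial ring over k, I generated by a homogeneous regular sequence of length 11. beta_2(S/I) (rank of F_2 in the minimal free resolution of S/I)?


Regular sequence => Koszul complex is the minimal free resolution.
Syz_1 minimally generated by Koszul relations f_i*e_j - f_j*e_i (i<j): mu(Syz_1) = beta_2 = C(m,2) = m(m-1)/2
m=11
11*10/2 = 55


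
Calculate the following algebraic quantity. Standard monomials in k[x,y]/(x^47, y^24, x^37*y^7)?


k[x,y]/I, I = (x^47, y^24, x^37*y^7)
Rect: 47x24=1128. Corner: (47-37)x(24-7)=170.
dim = 1128-170 = 958


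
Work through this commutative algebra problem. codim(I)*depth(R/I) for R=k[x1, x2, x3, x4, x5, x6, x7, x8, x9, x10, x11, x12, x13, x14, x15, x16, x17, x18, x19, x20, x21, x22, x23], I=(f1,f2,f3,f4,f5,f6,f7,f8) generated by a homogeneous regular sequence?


codim=8, depth=dim(R/I)=23-8=15
Product=8*15=120


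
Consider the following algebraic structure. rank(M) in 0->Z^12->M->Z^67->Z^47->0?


Alt sum=0:
(-1)^0*12 + (-1)^1*? + (-1)^2*67 + (-1)^3*47=0
rank(M)=32


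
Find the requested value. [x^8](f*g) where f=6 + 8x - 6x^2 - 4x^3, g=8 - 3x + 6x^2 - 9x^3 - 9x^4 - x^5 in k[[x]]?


[x^8] = sum a_i*b_j, i+j=8
  -4*-1=4
Sum=4


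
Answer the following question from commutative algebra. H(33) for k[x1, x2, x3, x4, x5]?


C(d+n-1,n-1)=C(37,4)=66045


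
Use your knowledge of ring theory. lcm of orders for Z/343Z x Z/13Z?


Exponent = lcm of the cyclic orders; pairwise coprime => product.
7^3*13^1=343*13=4459


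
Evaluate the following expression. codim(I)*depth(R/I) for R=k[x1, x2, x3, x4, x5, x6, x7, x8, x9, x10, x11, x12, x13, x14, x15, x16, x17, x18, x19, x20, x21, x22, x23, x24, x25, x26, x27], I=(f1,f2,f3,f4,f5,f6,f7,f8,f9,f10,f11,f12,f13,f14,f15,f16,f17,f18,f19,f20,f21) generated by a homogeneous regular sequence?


codim=21, depth=dim(R/I)=27-21=6
Product=21*6=126


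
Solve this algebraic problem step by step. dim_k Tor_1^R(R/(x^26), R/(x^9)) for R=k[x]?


Tor_1(R/I,R/J)=(I cap J)/IJ=(x^26)/(x^35)
dim=35-26=min(26,9)=9


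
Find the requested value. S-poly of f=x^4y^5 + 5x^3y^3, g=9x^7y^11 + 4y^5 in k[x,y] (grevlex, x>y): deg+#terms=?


LT(f)=x^4y^5, LT(g)=9x^7y^11
lcm(LM)=x^7y^11
S(f,g) (scaled by 9 to clear denominators) = 9x^3y^6*f - 1*g = 45x^6y^9 - 4y^5
2 terms, deg 15.
15+2=17


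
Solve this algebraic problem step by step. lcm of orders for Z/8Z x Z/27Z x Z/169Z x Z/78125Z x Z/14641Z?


Exponent = lcm of the cyclic orders; pairwise coprime => product.
2^3*3^3*13^2*5^7*11^4=8*27*169*78125*14641=41754301875000


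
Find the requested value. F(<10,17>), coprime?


gcd(10,17)=1 => F=ab-a-b=10*17-10-17=170-27=143


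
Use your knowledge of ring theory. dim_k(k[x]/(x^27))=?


Basis: 1,x,...,x^26
dim=27


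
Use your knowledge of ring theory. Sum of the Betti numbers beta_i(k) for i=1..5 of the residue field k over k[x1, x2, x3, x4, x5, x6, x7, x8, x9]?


Koszul resolution: beta_i(k)=C(n,i), n=9
C(9,1)=9, C(9,2)=36, C(9,3)=84, C(9,4)=126, C(9,5)=126
Sum=381


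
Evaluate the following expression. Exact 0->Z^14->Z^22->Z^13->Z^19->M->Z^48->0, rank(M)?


Alt sum=0:
(-1)^0*14 + (-1)^1*22 + (-1)^2*13 + (-1)^3*19 + (-1)^4*? + (-1)^5*48=0
rank(M)=62


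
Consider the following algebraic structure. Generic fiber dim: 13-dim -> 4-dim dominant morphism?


dim(fiber)=dim(X)-dim(Y)=13-4=9


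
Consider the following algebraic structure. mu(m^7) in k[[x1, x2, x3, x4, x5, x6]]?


C(n+d-1,d)=C(12,7)=792


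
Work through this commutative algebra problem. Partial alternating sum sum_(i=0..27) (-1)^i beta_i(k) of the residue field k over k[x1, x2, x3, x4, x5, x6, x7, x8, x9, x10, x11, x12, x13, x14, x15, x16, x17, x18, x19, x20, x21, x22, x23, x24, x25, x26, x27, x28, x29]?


Koszul resolution: beta_i(k)=C(n,i), n=29
sum_(i=0..p) (-1)^i C(n,i) = (-1)^p C(n-1,p)
(-1)^27*C(28,27) = (-1)^27*28 = -28


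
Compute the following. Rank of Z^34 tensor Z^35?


rank(M(x)N) = rank(M)*rank(N)
34*35 = 1190


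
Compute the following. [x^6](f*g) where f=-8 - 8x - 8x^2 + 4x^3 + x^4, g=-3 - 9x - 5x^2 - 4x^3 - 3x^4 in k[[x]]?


[x^6] = sum a_i*b_j, i+j=6
  -8*-3=24
  4*-4=-16
  1*-5=-5
Sum=3


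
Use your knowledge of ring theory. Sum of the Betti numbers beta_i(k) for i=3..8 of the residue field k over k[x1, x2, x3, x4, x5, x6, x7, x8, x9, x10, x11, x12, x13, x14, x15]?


Koszul resolution: beta_i(k)=C(n,i), n=15
C(15,3)=455, C(15,4)=1365, C(15,5)=3003, C(15,6)=5005, C(15,7)=6435, C(15,8)=6435
Sum=22698


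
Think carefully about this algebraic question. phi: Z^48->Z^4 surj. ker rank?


rank(ker) = 48-4 = 44


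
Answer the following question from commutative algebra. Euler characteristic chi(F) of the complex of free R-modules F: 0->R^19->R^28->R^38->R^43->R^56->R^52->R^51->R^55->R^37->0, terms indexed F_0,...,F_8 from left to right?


chi = sum (-1)^i * rank:
(-1)^0*19=19
(-1)^1*28=-28
(-1)^2*38=38
(-1)^3*43=-43
(-1)^4*56=56
(-1)^5*52=-52
(-1)^6*51=51
(-1)^7*55=-55
(-1)^8*37=37
chi=23


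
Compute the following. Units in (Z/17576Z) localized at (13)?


Local ring = Z/2197Z.
phi(2197) = 13^2*(13-1) = 2028


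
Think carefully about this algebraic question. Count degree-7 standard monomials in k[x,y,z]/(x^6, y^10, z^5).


Need i<6, j<10, k<5 with i+j+k=7.
For each i, j ranges over max(0,7-i-4)..min(9,7-i):
  i=0: j in [3,7] -> 5
  i=1: j in [2,6] -> 5
  i=2: j in [1,5] -> 5
  i=3: j in [0,4] -> 5
  i=4: j in [0,3] -> 4
  i=5: j in [0,2] -> 3
H(7) = 5+5+5+5+4+3 = 27


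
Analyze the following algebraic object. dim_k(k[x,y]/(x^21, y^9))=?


Basis: x^i*y^j, i<21, j<9
21*9=189


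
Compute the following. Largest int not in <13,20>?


gcd(13,20)=1 => F=ab-a-b=13*20-13-20=260-33=227


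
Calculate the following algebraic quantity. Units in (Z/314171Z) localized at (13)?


Local ring = Z/28561Z.
phi(28561) = 13^3*(13-1) = 26364


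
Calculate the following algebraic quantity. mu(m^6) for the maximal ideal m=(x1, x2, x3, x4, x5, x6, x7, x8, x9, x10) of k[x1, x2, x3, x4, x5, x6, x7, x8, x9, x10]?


Graded Nakayama: mu(m^d) = dim_k (m^d/m^(d+1)) = #degree-6 monomials in 10 vars
C(n+d-1,d)=C(15,6)=5005


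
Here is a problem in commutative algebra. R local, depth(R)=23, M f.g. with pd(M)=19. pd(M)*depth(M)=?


pd+depth=23
depth=23-19=4
pd*depth=19*4=76


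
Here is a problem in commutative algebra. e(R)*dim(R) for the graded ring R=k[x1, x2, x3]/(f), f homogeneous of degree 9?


e(R)=deg(f)=9, dim(R)=3-1=2
e*dim=9*2=18


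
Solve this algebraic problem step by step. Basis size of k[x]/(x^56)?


Basis: 1,x,...,x^55
dim=56


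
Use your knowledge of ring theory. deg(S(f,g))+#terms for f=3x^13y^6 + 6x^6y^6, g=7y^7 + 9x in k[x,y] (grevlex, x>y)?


LT(f)=3x^13y^6, LT(g)=7y^7
lcm(LM)=x^13y^7
S(f,g) (scaled by 21 to clear denominators) = 7y*f - 3x^13*g = -27x^14 + 42x^6y^7
2 terms, deg 14.
14+2=16


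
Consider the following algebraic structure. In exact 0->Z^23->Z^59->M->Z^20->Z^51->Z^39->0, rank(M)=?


Alt sum=0:
(-1)^0*23 + (-1)^1*59 + (-1)^2*? + (-1)^3*20 + (-1)^4*51 + (-1)^5*39=0
rank(M)=44


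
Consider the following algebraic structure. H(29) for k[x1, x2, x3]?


C(d+n-1,n-1)=C(31,2)=465


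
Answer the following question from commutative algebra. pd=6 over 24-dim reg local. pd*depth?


pd+depth=24
depth=24-6=18
pd*depth=6*18=108


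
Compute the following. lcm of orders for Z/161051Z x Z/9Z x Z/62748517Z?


Exponent = lcm of the cyclic orders; pairwise coprime => product.
11^5*3^2*13^7=161051*9*62748517=90951402702303


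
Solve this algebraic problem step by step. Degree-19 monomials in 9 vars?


C(d+n-1,n-1)=C(27,8)=2220075


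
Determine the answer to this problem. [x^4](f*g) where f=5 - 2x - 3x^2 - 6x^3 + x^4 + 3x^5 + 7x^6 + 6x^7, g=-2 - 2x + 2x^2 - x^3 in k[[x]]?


[x^4] = sum a_i*b_j, i+j=4
  -2*-1=2
  -3*2=-6
  -6*-2=12
  1*-2=-2
Sum=6


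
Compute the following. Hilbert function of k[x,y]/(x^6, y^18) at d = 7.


k[x,y], I = (x^6, y^18), d = 7
Need i < 6 and d-i < 18.
Range: 0 <= i <= 5.
H(7) = 6


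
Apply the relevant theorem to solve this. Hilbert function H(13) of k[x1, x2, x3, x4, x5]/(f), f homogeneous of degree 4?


C(17,4)-C(13,4)=2380-715=1665


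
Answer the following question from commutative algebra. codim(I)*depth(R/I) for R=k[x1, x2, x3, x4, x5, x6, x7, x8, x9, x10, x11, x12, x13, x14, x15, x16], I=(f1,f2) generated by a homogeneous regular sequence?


codim=2, depth=dim(R/I)=16-2=14
Product=2*14=28


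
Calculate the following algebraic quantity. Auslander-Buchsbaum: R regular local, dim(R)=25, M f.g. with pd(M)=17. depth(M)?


pd+depth=depth(R)=25
depth=25-17=8


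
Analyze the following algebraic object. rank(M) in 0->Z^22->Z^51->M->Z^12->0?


Alt sum=0:
(-1)^0*22 + (-1)^1*51 + (-1)^2*? + (-1)^3*12=0
rank(M)=41


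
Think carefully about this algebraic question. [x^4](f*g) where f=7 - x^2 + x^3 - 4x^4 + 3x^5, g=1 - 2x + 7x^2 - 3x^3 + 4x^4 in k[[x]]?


[x^4] = sum a_i*b_j, i+j=4
  7*4=28
  -1*7=-7
  1*-2=-2
  -4*1=-4
Sum=15


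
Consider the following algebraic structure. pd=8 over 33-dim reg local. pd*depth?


pd+depth=33
depth=33-8=25
pd*depth=8*25=200


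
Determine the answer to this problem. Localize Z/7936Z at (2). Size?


2-primary part: 7936=2^8*31
Size=2^8=256


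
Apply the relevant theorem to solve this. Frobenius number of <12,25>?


gcd(12,25)=1 => F=ab-a-b=12*25-12-25=300-37=263


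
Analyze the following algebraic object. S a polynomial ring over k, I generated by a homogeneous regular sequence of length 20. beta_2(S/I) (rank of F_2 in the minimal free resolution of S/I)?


Regular sequence => Koszul complex is the minimal free resolution.
Syz_1 minimally generated by Koszul relations f_i*e_j - f_j*e_i (i<j): mu(Syz_1) = beta_2 = C(m,2) = m(m-1)/2
m=20
20*19/2 = 190


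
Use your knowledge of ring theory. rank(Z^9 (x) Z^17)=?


rank(M(x)N) = rank(M)*rank(N)
9*17 = 153


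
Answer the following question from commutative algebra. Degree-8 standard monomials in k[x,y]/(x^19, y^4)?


k[x,y], I = (x^19, y^4), d = 8
Need i < 19 and d-i < 4.
Range: 5 <= i <= 8.
H(8) = 4


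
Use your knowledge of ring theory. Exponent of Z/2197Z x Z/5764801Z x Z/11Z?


Exponent = lcm of the cyclic orders; pairwise coprime => product.
13^3*7^8*11^1=2197*5764801*11=139317945767


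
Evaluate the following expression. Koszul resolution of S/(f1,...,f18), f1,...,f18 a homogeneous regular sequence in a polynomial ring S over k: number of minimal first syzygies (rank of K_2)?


Regular sequence => Koszul complex is the minimal free resolution.
Syz_1 minimally generated by Koszul relations f_i*e_j - f_j*e_i (i<j): mu(Syz_1) = beta_2 = C(m,2) = m(m-1)/2
m=18
18*17/2 = 153


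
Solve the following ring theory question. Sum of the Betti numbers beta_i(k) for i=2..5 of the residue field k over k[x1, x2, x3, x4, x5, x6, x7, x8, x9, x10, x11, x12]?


Koszul resolution: beta_i(k)=C(n,i), n=12
C(12,2)=66, C(12,3)=220, C(12,4)=495, C(12,5)=792
Sum=1573


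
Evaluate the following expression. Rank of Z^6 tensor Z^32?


rank(M(x)N) = rank(M)*rank(N)
6*32 = 192


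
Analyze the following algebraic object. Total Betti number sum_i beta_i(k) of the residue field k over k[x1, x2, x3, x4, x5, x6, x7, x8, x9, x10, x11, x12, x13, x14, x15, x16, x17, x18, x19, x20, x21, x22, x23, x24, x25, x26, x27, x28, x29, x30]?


Koszul resolution: beta_i(k)=C(n,i), n=30
sum_i C(30,i) = 2^30 = 1073741824


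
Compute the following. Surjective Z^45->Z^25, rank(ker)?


rank(ker) = 45-25 = 20


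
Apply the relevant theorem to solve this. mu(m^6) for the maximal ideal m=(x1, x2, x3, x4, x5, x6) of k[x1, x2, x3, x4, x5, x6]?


Graded Nakayama: mu(m^d) = dim_k (m^d/m^(d+1)) = #degree-6 monomials in 6 vars
C(n+d-1,d)=C(11,6)=462


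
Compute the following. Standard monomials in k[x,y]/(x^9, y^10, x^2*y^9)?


k[x,y]/I, I = (x^9, y^10, x^2*y^9)
Rect: 9x10=90. Corner: (9-2)x(10-9)=7.
dim = 90-7 = 83


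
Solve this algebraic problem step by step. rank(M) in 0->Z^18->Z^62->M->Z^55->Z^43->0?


Alt sum=0:
(-1)^0*18 + (-1)^1*62 + (-1)^2*? + (-1)^3*55 + (-1)^4*43=0
rank(M)=56


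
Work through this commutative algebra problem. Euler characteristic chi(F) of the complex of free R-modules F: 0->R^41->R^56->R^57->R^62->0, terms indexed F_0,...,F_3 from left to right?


chi = sum (-1)^i * rank:
(-1)^0*41=41
(-1)^1*56=-56
(-1)^2*57=57
(-1)^3*62=-62
chi=-20


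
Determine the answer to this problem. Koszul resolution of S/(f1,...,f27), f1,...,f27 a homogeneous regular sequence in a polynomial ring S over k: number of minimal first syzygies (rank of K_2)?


Regular sequence => Koszul complex is the minimal free resolution.
Syz_1 minimally generated by Koszul relations f_i*e_j - f_j*e_i (i<j): mu(Syz_1) = beta_2 = C(m,2) = m(m-1)/2
m=27
27*26/2 = 351


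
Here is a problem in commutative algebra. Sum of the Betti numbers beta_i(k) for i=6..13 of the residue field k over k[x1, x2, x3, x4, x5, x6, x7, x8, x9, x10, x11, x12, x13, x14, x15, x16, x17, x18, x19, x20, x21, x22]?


Koszul resolution: beta_i(k)=C(n,i), n=22
C(22,6)=74613, C(22,7)=170544, C(22,8)=319770, C(22,9)=497420, C(22,10)=646646, C(22,11)=705432, C(22,12)=646646, C(22,13)=497420
Sum=3558491


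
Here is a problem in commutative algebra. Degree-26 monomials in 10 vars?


C(d+n-1,n-1)=C(35,9)=70607460


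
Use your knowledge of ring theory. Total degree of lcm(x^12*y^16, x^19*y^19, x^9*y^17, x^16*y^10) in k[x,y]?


lcm = componentwise max:
x: max(12,19,9,16)=19
y: max(16,19,17,10)=19
Total=19+19=38


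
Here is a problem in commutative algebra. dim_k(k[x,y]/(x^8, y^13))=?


Basis: x^i*y^j, i<8, j<13
8*13=104


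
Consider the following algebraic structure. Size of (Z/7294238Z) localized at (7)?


7-primary part: 7294238=7^6*62
Size=7^6=117649


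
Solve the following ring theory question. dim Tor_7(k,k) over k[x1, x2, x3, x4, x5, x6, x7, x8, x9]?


Koszul: C(n,i)=C(9,7)=36


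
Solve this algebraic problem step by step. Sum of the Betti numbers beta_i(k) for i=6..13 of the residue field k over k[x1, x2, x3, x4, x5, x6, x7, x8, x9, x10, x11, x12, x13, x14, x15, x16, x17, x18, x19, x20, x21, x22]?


Koszul resolution: beta_i(k)=C(n,i), n=22
C(22,6)=74613, C(22,7)=170544, C(22,8)=319770, C(22,9)=497420, C(22,10)=646646, C(22,11)=705432, C(22,12)=646646, C(22,13)=497420
Sum=3558491


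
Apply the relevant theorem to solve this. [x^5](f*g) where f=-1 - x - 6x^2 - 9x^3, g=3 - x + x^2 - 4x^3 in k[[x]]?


[x^5] = sum a_i*b_j, i+j=5
  -6*-4=24
  -9*1=-9
Sum=15


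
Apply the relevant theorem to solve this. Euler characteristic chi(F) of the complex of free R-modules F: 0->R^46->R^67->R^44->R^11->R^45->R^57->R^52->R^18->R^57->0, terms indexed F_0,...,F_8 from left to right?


chi = sum (-1)^i * rank:
(-1)^0*46=46
(-1)^1*67=-67
(-1)^2*44=44
(-1)^3*11=-11
(-1)^4*45=45
(-1)^5*57=-57
(-1)^6*52=52
(-1)^7*18=-18
(-1)^8*57=57
chi=91


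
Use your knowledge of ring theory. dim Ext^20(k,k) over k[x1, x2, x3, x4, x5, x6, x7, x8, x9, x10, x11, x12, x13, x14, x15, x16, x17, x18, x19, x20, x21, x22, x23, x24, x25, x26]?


C(n,i)=C(26,20)=230230


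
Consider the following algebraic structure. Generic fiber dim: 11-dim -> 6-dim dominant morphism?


dim(fiber)=dim(X)-dim(Y)=11-6=5


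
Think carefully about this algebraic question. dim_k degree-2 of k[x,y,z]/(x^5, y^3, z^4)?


Need i<5, j<3, k<4 with i+j+k=2.
For each i, j ranges over max(0,2-i-3)..min(2,2-i):
  i=0: j in [0,2] -> 3
  i=1: j in [0,1] -> 2
  i=2: j in [0,0] -> 1
H(2) = 3+2+1 = 6


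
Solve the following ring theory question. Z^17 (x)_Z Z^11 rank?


rank(M(x)N) = rank(M)*rank(N)
17*11 = 187


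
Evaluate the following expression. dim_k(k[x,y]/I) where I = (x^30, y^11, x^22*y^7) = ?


k[x,y]/I, I = (x^30, y^11, x^22*y^7)
Rect: 30x11=330. Corner: (30-22)x(11-7)=32.
dim = 330-32 = 298


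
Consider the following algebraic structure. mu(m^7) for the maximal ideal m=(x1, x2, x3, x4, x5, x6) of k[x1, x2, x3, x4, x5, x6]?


Graded Nakayama: mu(m^d) = dim_k (m^d/m^(d+1)) = #degree-7 monomials in 6 vars
C(n+d-1,d)=C(12,7)=792


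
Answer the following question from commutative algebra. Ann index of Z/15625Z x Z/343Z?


Exponent = lcm of the cyclic orders; pairwise coprime => product.
5^6*7^3=15625*343=5359375


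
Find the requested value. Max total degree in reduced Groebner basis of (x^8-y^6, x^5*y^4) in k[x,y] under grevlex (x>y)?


LT(f1)=x^8, LT(f2)=x^5y^4, lcm=x^8y^4
S(f1,f2) = y^4*f1 - x^3*f2 = -y^10
Reduced GB = {f1, f2, y^10}; degrees 8, 9, 10
Max = 10


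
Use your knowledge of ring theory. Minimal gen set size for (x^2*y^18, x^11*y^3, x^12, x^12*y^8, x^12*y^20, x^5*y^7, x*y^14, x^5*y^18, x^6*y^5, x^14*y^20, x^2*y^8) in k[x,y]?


Remove redundant (divisible by others).
x^12*y^20 redundant.
x^5*y^18 redundant.
x^12*y^8 redundant.
x^14*y^20 redundant.
x^2*y^18 redundant.
Min: x^12, x^11*y^3, x^6*y^5, x^5*y^7, x^2*y^8, x*y^14
Count=6


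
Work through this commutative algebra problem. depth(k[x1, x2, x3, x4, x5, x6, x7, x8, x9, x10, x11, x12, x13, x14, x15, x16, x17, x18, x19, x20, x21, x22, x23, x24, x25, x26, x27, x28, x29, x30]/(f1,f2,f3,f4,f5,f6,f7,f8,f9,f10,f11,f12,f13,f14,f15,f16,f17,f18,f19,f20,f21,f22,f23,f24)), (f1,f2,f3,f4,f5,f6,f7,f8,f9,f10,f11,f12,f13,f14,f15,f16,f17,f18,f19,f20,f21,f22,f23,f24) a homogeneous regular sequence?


depth(R)=30
depth(R/I)=30-24=6


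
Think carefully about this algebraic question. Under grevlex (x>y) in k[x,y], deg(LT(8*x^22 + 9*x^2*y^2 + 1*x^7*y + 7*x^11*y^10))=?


LT: 8*x^22
deg_x=22, deg_y=0
Total=22+0=22


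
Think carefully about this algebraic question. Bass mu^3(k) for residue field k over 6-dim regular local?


C(n,i)=C(6,3)=20


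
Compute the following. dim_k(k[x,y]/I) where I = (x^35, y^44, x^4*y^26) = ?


k[x,y]/I, I = (x^35, y^44, x^4*y^26)
Rect: 35x44=1540. Corner: (35-4)x(44-26)=558.
dim = 1540-558 = 982


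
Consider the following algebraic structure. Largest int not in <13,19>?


gcd(13,19)=1 => F=ab-a-b=13*19-13-19=247-32=215


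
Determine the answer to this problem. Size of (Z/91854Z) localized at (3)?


3-primary part: 91854=3^8*14
Size=3^8=6561


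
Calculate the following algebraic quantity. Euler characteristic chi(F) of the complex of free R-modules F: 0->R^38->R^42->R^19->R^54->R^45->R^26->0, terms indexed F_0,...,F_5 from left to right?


chi = sum (-1)^i * rank:
(-1)^0*38=38
(-1)^1*42=-42
(-1)^2*19=19
(-1)^3*54=-54
(-1)^4*45=45
(-1)^5*26=-26
chi=-20


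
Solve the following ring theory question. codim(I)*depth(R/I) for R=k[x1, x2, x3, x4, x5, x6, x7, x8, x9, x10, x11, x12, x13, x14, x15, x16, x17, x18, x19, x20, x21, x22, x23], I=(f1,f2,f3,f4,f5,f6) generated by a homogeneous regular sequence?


codim=6, depth=dim(R/I)=23-6=17
Product=6*17=102


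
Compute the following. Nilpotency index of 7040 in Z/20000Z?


7040^k mod 20000:
k=1: 7040
k=2: 1600
k=3: 4000
k=4: 0
First zero at k = 4


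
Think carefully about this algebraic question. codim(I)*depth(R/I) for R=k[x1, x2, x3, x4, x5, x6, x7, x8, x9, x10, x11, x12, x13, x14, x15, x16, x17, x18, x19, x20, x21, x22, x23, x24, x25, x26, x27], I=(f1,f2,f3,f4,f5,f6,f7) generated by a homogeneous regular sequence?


codim=7, depth=dim(R/I)=27-7=20
Product=7*20=140


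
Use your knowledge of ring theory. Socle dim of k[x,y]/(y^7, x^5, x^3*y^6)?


Socle = ann(m) = span of standard monomials u with x*u, y*u in I (staircase corners).
Minimal generators: x^5, x^3*y^6, y^7
Corners: x^2y^6, x^4y^5
Socle dim=2


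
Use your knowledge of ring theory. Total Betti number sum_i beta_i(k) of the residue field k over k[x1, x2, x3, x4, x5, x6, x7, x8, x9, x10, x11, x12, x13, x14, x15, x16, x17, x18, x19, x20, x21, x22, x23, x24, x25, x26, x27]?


Koszul resolution: beta_i(k)=C(n,i), n=27
sum_i C(27,i) = 2^27 = 134217728


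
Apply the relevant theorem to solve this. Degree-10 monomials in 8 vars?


C(d+n-1,n-1)=C(17,7)=19448


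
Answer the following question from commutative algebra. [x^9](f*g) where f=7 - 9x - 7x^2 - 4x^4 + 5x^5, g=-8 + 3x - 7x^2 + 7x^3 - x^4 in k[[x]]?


[x^9] = sum a_i*b_j, i+j=9
  5*-1=-5
Sum=-5


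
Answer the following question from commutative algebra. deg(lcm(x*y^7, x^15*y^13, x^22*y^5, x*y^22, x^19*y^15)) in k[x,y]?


lcm = componentwise max:
x: max(1,15,22,1,19)=22
y: max(7,13,5,22,15)=22
Total=22+22=44


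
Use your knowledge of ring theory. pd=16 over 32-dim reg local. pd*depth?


pd+depth=32
depth=32-16=16
pd*depth=16*16=256


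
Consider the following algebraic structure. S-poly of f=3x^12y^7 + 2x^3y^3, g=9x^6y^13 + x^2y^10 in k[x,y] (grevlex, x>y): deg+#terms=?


LT(f)=3x^12y^7, LT(g)=9x^6y^13
lcm(LM)=x^12y^13
S(f,g) (scaled by 27 to clear denominators) = 9y^6*f - 3x^6*g = -3x^8y^10 + 18x^3y^9
2 terms, deg 18.
18+2=20


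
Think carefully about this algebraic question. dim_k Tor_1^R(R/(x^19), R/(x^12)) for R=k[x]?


Tor_1(R/I,R/J)=(I cap J)/IJ=(x^19)/(x^31)
dim=31-19=min(19,12)=12


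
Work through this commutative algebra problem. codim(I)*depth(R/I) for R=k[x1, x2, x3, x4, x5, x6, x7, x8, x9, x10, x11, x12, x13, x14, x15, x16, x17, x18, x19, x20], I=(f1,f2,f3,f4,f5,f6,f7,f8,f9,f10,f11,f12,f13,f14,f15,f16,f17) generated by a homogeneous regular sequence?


codim=17, depth=dim(R/I)=20-17=3
Product=17*3=51


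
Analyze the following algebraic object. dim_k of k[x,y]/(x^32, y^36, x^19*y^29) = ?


k[x,y]/I, I = (x^32, y^36, x^19*y^29)
Rect: 32x36=1152. Corner: (32-19)x(36-29)=91.
dim = 1152-91 = 1061


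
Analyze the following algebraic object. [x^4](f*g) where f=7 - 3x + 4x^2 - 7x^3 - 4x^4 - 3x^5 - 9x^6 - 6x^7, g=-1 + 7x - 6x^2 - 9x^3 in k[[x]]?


[x^4] = sum a_i*b_j, i+j=4
  -3*-9=27
  4*-6=-24
  -7*7=-49
  -4*-1=4
Sum=-42


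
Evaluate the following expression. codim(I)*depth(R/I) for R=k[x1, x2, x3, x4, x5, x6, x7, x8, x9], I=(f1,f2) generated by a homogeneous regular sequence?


codim=2, depth=dim(R/I)=9-2=7
Product=2*7=14


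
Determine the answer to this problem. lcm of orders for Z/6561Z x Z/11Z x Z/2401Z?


Exponent = lcm of the cyclic orders; pairwise coprime => product.
3^8*11^1*7^4=6561*11*2401=173282571


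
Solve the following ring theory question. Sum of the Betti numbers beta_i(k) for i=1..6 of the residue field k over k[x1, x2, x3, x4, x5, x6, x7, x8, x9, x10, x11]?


Koszul resolution: beta_i(k)=C(n,i), n=11
C(11,1)=11, C(11,2)=55, C(11,3)=165, C(11,4)=330, C(11,5)=462, C(11,6)=462
Sum=1485


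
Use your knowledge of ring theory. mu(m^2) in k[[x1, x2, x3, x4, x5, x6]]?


C(n+d-1,d)=C(7,2)=21


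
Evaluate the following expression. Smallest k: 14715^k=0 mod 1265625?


14715^k mod 1265625:
k=1: 14715
k=2: 109350
k=3: 475875
k=4: 1063125
k=5: 759375
k=6: 0
First zero at k = 6


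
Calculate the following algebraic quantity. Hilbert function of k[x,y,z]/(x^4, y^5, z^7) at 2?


Need i<4, j<5, k<7 with i+j+k=2.
For each i, j ranges over max(0,2-i-6)..min(4,2-i):
  i=0: j in [0,2] -> 3
  i=1: j in [0,1] -> 2
  i=2: j in [0,0] -> 1
H(2) = 3+2+1 = 6


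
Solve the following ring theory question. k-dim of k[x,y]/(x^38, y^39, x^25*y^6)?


k[x,y]/I, I = (x^38, y^39, x^25*y^6)
Rect: 38x39=1482. Corner: (38-25)x(39-6)=429.
dim = 1482-429 = 1053


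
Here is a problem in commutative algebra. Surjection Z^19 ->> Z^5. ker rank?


rank(ker) = 19-5 = 14


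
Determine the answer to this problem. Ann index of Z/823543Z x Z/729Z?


Exponent = lcm of the cyclic orders; pairwise coprime => product.
7^7*3^6=823543*729=600362847


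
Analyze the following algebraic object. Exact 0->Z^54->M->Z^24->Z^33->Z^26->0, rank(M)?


Alt sum=0:
(-1)^0*54 + (-1)^1*? + (-1)^2*24 + (-1)^3*33 + (-1)^4*26=0
rank(M)=71


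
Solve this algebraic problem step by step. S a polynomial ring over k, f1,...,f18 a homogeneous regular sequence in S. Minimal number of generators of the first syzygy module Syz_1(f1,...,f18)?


Regular sequence => Koszul complex is the minimal free resolution.
Syz_1 minimally generated by Koszul relations f_i*e_j - f_j*e_i (i<j): mu(Syz_1) = beta_2 = C(m,2) = m(m-1)/2
m=18
18*17/2 = 153
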